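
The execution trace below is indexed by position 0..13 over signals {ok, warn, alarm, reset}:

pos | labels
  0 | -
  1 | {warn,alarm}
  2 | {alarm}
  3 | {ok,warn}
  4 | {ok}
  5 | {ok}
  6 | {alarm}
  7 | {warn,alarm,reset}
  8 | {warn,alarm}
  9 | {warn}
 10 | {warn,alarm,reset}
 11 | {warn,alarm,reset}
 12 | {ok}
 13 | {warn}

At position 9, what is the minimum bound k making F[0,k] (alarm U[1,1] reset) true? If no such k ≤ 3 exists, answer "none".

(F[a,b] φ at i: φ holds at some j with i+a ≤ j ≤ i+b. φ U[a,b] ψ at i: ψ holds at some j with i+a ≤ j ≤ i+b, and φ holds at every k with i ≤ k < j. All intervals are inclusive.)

Scan j = 9,10,… for (alarm U[1,1] reset):
  j=9: fails
  j=10: holds
First hit at j=10, so smallest k = 10-9 = 1.

1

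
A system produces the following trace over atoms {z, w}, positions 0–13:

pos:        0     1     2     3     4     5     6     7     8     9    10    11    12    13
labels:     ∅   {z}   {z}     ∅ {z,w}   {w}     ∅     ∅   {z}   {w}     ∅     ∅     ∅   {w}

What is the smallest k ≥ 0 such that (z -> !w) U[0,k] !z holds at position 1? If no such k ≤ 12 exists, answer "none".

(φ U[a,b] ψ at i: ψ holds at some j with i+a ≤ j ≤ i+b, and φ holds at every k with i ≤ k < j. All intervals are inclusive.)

Need earliest j ≥ 1 with !z, and (z -> !w) at every k in [1,j-1].
  j=1: rhs fails.
  j=2: rhs fails.
  j=3: rhs holds; lhs holds on [1,2]. k = 2.

2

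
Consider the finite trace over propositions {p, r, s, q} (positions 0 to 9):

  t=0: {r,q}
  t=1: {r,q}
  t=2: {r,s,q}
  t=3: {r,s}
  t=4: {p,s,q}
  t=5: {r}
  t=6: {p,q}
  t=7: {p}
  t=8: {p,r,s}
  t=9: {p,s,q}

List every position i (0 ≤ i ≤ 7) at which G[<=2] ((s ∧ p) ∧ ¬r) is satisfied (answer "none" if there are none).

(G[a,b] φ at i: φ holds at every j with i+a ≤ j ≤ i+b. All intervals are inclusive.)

Evaluate at each i in [0,7]:
  i=0: ✗ (fails at j=0)
  i=1: ✗ (fails at j=1)
  i=2: ✗ (fails at j=2)
  i=3: ✗ (fails at j=3)
  i=4: ✗ (fails at j=5)
  i=5: ✗ (fails at j=5)
  i=6: ✗ (fails at j=6)
  i=7: ✗ (fails at j=7)

none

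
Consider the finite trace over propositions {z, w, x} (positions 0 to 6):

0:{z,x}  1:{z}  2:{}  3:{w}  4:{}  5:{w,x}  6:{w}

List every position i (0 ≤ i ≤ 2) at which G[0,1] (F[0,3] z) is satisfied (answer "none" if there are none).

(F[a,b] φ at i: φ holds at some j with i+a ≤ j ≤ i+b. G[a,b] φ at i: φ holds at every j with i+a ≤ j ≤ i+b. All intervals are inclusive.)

Evaluate at each i in [0,2]:
  i=0: ✓ (all of [0,1])
  i=1: ✗ (fails at j=2)
  i=2: ✗ (fails at j=2)

0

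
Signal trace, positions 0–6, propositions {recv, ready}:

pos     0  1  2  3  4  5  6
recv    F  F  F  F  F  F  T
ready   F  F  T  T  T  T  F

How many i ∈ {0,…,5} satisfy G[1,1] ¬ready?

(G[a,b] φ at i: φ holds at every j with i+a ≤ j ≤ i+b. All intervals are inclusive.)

2

Evaluate at each i in [0,5]:
  i=0: ✓ (all of [1,1])
  i=1: ✗ (fails at j=2)
  i=2: ✗ (fails at j=3)
  i=3: ✗ (fails at j=4)
  i=4: ✗ (fails at j=5)
  i=5: ✓ (all of [6,6])
Positions where it holds: {0, 5} → 2.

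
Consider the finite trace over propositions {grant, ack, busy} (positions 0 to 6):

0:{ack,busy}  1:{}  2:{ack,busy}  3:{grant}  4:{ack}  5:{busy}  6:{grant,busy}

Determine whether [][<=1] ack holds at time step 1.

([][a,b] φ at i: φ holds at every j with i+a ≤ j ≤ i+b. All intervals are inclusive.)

Check ack at every j in [1,2]:
  j=1: false
  j=2: true
Fails at j=1 → formula fails.

No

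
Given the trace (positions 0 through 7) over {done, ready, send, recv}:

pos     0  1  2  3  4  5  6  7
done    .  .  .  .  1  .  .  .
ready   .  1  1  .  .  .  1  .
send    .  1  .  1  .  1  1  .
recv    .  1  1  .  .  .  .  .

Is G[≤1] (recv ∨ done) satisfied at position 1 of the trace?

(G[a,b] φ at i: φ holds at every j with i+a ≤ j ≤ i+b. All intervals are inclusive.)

Yes

Check (recv ∨ done) at every j in [1,2]:
  j=1: true
  j=2: true
All positions satisfy it → formula holds.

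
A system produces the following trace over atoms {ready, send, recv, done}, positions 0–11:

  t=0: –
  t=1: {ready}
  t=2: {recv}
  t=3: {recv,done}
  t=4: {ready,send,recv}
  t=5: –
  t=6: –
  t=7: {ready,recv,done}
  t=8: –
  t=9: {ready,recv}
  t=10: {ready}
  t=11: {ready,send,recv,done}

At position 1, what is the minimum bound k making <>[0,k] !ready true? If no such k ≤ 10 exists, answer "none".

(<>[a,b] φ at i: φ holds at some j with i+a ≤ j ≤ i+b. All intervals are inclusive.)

1

Scan j = 1,2,… for !ready:
  j=1: fails
  j=2: holds
First hit at j=2, so smallest k = 2-1 = 1.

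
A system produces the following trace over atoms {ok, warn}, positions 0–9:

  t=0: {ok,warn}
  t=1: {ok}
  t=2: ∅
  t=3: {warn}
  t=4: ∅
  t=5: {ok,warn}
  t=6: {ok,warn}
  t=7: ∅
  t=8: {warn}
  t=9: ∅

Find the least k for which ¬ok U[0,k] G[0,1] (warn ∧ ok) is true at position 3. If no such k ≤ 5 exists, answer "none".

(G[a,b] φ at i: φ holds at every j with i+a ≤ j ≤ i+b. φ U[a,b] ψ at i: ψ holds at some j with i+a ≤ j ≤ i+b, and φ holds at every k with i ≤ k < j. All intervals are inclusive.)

Need earliest j ≥ 3 with G[0,1] (warn ∧ ok), and ¬ok at every k in [3,j-1].
  j=3: rhs fails.
  j=4: rhs fails.
  j=5: rhs holds; lhs holds on [3,4]. k = 2.

2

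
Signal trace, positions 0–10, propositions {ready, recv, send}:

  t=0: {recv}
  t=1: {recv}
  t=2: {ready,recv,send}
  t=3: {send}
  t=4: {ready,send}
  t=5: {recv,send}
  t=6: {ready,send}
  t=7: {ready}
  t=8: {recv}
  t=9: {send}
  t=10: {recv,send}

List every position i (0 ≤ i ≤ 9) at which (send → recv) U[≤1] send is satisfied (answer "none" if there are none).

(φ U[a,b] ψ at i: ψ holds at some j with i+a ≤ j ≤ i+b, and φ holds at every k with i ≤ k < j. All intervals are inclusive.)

Evaluate at each i in [0,9]:
  i=0: ✗ (no rhs in [0,1])
  i=1: ✓ (rhs at j=2; lhs holds on [1,1])
  i=2: ✓ (rhs at j=2)
  i=3: ✓ (rhs at j=3)
  i=4: ✓ (rhs at j=4)
  i=5: ✓ (rhs at j=5)
  i=6: ✓ (rhs at j=6)
  i=7: ✗ (no rhs in [7,8])
  i=8: ✓ (rhs at j=9; lhs holds on [8,8])
  i=9: ✓ (rhs at j=9)

1, 2, 3, 4, 5, 6, 8, 9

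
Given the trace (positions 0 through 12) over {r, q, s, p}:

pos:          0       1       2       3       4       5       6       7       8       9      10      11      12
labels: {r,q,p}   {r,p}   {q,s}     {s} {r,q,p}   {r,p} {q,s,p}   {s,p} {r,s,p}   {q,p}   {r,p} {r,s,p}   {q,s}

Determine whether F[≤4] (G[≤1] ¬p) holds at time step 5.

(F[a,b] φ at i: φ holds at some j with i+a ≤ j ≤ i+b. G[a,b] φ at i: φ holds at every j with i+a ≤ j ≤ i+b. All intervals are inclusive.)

Check G[≤1] ¬p at each j in [5,9]:
  j=5: fails at 5
  j=6: fails at 6
  j=7: fails at 7
  j=8: fails at 8
  j=9: fails at 9
No position in the window satisfies it → formula fails.

False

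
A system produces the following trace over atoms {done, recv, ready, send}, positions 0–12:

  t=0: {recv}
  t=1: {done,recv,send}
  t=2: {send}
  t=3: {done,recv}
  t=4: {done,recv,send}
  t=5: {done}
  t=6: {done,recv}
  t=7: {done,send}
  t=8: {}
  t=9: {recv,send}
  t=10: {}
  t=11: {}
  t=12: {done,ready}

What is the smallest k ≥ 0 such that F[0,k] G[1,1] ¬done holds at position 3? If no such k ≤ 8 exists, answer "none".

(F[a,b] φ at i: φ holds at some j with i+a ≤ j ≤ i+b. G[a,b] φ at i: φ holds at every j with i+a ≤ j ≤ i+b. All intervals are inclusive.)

4

Scan j = 3,4,… for G[1,1] ¬done:
  j=3: fails
  j=4: fails
  j=5: fails
  j=6: fails
  j=7: holds
First hit at j=7, so smallest k = 7-3 = 4.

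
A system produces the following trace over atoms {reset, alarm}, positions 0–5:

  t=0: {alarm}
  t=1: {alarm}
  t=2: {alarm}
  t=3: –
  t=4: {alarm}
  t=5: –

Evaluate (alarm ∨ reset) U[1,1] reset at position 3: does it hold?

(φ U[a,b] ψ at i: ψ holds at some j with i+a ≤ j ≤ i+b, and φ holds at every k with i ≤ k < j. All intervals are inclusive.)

Need some j in [4,4] with reset, and (alarm ∨ reset) at every k in [3,j-1].
  j=4: reset false.
No j in the window works → until fails.

False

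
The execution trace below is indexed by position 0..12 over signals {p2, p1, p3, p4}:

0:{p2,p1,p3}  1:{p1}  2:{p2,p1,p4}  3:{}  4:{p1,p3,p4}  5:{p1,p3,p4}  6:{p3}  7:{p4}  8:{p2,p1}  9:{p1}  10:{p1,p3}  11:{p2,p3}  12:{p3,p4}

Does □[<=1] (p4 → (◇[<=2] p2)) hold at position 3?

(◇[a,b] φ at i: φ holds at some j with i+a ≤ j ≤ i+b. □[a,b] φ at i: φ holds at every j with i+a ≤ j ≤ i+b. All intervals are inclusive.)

False

Check (p4 → (◇[<=2] p2)) at every j in [3,4]:
  j=3: antecedent false → ✓
  j=4: antecedent true; consequent fails (none in [4,6]) → ✗
Fails at j=4 → formula fails.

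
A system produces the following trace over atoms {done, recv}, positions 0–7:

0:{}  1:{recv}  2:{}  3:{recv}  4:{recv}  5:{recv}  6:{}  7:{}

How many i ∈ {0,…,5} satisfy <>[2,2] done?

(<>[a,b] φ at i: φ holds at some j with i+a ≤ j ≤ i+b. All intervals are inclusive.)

0

Evaluate at each i in [0,5]:
  i=0: ✗ (none in [2,2])
  i=1: ✗ (none in [3,3])
  i=2: ✗ (none in [4,4])
  i=3: ✗ (none in [5,5])
  i=4: ✗ (none in [6,6])
  i=5: ✗ (none in [7,7])
Positions where it holds: {} → 0.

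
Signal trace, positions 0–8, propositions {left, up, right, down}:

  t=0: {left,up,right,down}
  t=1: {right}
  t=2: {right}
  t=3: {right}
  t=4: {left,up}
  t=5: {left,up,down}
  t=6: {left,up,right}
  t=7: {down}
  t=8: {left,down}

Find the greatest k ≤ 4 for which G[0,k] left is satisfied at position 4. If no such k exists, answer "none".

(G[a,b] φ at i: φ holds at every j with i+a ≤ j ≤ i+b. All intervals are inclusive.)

left must hold from j=4 onward; find where it first fails.
  j=4: holds
  j=5: holds
  j=6: holds
  j=7: fails
Holds on [4,6], so largest k = 2.

2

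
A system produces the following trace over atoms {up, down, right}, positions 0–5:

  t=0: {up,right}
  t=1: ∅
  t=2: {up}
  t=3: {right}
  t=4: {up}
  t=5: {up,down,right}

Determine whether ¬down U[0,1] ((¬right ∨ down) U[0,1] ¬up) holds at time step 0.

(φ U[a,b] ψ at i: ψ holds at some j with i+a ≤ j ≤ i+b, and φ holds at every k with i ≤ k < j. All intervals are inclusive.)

Need some j in [0,1] with ((¬right ∨ down) U[0,1] ¬up), and ¬down at every k in [0,j-1].
  j=0: ((¬right ∨ down) U[0,1] ¬up) — fails.
  j=1: ((¬right ∨ down) U[0,1] ¬up) holds; ¬down holds at every k in [0,0] → satisfied.

True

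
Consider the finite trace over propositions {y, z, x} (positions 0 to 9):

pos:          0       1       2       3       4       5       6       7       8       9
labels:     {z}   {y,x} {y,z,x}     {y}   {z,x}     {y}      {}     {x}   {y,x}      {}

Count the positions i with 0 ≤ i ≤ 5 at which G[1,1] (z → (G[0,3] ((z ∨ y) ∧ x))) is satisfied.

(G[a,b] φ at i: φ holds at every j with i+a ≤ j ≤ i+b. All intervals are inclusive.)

4

Evaluate at each i in [0,5]:
  i=0: ✓ (all of [1,1])
  i=1: ✗ (fails at j=2)
  i=2: ✓ (all of [3,3])
  i=3: ✗ (fails at j=4)
  i=4: ✓ (all of [5,5])
  i=5: ✓ (all of [6,6])
Positions where it holds: {0, 2, 4, 5} → 4.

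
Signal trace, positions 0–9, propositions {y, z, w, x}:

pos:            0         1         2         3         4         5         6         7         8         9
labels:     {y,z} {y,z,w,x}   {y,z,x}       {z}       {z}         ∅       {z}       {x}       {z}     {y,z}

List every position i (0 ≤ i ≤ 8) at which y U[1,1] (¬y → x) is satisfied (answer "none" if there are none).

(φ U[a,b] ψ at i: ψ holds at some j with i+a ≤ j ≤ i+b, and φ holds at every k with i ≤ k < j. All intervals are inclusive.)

0, 1

Evaluate at each i in [0,8]:
  i=0: ✓ (rhs at j=1; lhs holds on [0,0])
  i=1: ✓ (rhs at j=2; lhs holds on [1,1])
  i=2: ✗ (no rhs in [3,3])
  i=3: ✗ (no rhs in [4,4])
  i=4: ✗ (no rhs in [5,5])
  i=5: ✗ (no rhs in [6,6])
  i=6: ✗ (lhs fails at k=6 before rhs at j=7)
  i=7: ✗ (no rhs in [8,8])
  i=8: ✗ (lhs fails at k=8 before rhs at j=9)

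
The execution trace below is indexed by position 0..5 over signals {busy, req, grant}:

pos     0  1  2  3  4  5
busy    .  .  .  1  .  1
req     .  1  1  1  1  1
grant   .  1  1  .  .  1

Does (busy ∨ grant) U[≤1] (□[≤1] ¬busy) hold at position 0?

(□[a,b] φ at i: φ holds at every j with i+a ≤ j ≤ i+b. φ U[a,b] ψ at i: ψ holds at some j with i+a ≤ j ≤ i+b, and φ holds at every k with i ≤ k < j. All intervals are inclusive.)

Need some j in [0,1] with □[≤1] ¬busy, and (busy ∨ grant) at every k in [0,j-1].
  j=0: □[≤1] ¬busy holds; no prefix to check → satisfied.

True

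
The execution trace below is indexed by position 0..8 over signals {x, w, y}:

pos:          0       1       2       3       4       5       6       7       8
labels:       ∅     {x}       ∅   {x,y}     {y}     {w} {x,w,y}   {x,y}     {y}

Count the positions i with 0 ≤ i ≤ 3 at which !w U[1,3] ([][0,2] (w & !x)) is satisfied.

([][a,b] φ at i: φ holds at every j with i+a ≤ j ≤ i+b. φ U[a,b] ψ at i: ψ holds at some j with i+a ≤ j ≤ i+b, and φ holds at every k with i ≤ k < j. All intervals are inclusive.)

Evaluate at each i in [0,3]:
  i=0: ✗ (no rhs in [1,3])
  i=1: ✗ (no rhs in [2,4])
  i=2: ✗ (no rhs in [3,5])
  i=3: ✗ (no rhs in [4,6])
Positions where it holds: {} → 0.

0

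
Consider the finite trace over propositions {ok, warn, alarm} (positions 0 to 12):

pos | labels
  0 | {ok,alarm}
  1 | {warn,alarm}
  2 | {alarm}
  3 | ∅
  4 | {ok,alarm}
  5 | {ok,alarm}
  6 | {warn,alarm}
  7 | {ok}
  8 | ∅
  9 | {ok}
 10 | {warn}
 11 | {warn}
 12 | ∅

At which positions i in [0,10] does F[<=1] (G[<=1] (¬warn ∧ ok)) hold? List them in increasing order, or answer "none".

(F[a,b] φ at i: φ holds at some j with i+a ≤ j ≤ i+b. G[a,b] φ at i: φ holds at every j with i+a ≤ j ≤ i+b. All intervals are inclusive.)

3, 4

Evaluate at each i in [0,10]:
  i=0: ✗ (none in [0,1])
  i=1: ✗ (none in [1,2])
  i=2: ✗ (none in [2,3])
  i=3: ✓ (witness j=4)
  i=4: ✓ (witness j=4)
  i=5: ✗ (none in [5,6])
  i=6: ✗ (none in [6,7])
  i=7: ✗ (none in [7,8])
  i=8: ✗ (none in [8,9])
  i=9: ✗ (none in [9,10])
  i=10: ✗ (none in [10,11])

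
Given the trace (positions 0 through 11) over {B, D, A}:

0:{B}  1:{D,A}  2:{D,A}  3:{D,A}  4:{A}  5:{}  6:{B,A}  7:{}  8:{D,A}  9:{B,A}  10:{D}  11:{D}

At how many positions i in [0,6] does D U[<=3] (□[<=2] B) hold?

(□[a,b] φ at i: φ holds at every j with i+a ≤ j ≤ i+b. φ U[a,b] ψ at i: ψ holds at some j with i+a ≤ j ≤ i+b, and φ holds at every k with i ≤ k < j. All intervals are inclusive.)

0

Evaluate at each i in [0,6]:
  i=0: ✗ (no rhs in [0,3])
  i=1: ✗ (no rhs in [1,4])
  i=2: ✗ (no rhs in [2,5])
  i=3: ✗ (no rhs in [3,6])
  i=4: ✗ (no rhs in [4,7])
  i=5: ✗ (no rhs in [5,8])
  i=6: ✗ (no rhs in [6,9])
Positions where it holds: {} → 0.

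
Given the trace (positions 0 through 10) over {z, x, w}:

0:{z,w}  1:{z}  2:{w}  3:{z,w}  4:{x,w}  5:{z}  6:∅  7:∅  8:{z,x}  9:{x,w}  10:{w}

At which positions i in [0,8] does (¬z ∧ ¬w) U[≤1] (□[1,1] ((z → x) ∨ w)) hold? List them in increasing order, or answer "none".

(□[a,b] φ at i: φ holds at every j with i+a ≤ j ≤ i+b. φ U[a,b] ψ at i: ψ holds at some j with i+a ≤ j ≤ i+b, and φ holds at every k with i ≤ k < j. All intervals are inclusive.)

Evaluate at each i in [0,8]:
  i=0: ✗ (lhs fails at k=0 before rhs at j=1)
  i=1: ✓ (rhs at j=1)
  i=2: ✓ (rhs at j=2)
  i=3: ✓ (rhs at j=3)
  i=4: ✗ (lhs fails at k=4 before rhs at j=5)
  i=5: ✓ (rhs at j=5)
  i=6: ✓ (rhs at j=6)
  i=7: ✓ (rhs at j=7)
  i=8: ✓ (rhs at j=8)

1, 2, 3, 5, 6, 7, 8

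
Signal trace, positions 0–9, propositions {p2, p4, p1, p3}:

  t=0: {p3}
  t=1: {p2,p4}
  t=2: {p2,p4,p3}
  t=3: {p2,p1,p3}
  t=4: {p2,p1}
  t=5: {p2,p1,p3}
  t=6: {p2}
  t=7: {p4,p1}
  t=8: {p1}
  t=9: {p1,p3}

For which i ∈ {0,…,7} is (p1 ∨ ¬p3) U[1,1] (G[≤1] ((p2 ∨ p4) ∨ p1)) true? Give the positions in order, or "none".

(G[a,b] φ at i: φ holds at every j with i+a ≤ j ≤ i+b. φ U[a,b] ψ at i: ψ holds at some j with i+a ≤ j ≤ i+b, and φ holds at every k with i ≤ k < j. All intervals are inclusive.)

Evaluate at each i in [0,7]:
  i=0: ✗ (lhs fails at k=0 before rhs at j=1)
  i=1: ✓ (rhs at j=2; lhs holds on [1,1])
  i=2: ✗ (lhs fails at k=2 before rhs at j=3)
  i=3: ✓ (rhs at j=4; lhs holds on [3,3])
  i=4: ✓ (rhs at j=5; lhs holds on [4,4])
  i=5: ✓ (rhs at j=6; lhs holds on [5,5])
  i=6: ✓ (rhs at j=7; lhs holds on [6,6])
  i=7: ✓ (rhs at j=8; lhs holds on [7,7])

1, 3, 4, 5, 6, 7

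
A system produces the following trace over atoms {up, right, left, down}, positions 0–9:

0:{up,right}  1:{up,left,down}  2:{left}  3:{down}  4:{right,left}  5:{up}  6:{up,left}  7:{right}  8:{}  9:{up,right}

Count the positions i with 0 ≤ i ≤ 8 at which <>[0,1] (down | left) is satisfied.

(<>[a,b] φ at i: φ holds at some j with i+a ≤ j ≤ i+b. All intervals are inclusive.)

Evaluate at each i in [0,8]:
  i=0: ✓ (witness j=1)
  i=1: ✓ (witness j=1)
  i=2: ✓ (witness j=2)
  i=3: ✓ (witness j=3)
  i=4: ✓ (witness j=4)
  i=5: ✓ (witness j=6)
  i=6: ✓ (witness j=6)
  i=7: ✗ (none in [7,8])
  i=8: ✗ (none in [8,9])
Positions where it holds: {0, 1, 2, 3, 4, 5, 6} → 7.

7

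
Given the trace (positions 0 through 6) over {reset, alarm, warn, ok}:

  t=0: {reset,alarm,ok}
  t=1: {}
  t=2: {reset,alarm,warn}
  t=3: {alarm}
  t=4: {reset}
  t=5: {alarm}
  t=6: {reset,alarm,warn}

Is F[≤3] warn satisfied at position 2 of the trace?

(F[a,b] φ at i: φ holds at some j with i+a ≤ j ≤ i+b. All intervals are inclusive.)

Check warn at each j in [2,5]:
  j=2: true
  j=3: false
  j=4: false
  j=5: false
Found at j=2 → formula holds.

Yes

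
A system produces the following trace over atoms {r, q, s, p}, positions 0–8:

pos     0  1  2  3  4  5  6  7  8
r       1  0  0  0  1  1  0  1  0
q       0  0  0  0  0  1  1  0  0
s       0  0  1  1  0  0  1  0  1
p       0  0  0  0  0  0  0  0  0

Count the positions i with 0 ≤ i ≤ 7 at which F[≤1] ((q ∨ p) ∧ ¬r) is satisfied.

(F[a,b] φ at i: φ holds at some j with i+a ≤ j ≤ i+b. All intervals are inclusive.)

Evaluate at each i in [0,7]:
  i=0: ✗ (none in [0,1])
  i=1: ✗ (none in [1,2])
  i=2: ✗ (none in [2,3])
  i=3: ✗ (none in [3,4])
  i=4: ✗ (none in [4,5])
  i=5: ✓ (witness j=6)
  i=6: ✓ (witness j=6)
  i=7: ✗ (none in [7,8])
Positions where it holds: {5, 6} → 2.

2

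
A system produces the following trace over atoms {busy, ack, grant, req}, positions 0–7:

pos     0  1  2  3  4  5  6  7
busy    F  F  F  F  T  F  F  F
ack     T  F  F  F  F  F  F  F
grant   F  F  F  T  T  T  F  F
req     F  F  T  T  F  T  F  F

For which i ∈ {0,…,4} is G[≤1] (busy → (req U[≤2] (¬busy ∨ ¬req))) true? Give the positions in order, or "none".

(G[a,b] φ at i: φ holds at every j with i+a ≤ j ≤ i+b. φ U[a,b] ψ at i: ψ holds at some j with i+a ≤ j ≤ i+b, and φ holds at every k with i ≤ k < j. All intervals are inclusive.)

0, 1, 2, 3, 4

Evaluate at each i in [0,4]:
  i=0: ✓ (all of [0,1])
  i=1: ✓ (all of [1,2])
  i=2: ✓ (all of [2,3])
  i=3: ✓ (all of [3,4])
  i=4: ✓ (all of [4,5])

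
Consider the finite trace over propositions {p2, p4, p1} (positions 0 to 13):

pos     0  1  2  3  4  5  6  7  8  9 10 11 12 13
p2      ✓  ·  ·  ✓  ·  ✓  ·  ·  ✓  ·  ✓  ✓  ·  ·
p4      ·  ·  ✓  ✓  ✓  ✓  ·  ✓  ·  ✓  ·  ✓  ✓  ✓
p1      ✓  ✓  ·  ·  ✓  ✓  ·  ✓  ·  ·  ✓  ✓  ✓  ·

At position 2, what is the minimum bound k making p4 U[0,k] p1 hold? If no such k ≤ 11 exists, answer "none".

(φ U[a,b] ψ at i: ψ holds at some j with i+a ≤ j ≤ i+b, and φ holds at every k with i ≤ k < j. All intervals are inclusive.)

2

Need earliest j ≥ 2 with p1, and p4 at every k in [2,j-1].
  j=2: rhs fails.
  j=3: rhs fails.
  j=4: rhs holds; lhs holds on [2,3]. k = 2.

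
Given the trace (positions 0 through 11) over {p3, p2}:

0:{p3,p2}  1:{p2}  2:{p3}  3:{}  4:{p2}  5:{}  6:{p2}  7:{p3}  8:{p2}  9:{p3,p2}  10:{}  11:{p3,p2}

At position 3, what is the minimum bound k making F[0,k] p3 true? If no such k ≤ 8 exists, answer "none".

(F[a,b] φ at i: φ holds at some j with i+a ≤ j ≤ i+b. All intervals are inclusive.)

Scan j = 3,4,… for p3:
  j=3: fails
  j=4: fails
  j=5: fails
  j=6: fails
  j=7: holds
First hit at j=7, so smallest k = 7-3 = 4.

4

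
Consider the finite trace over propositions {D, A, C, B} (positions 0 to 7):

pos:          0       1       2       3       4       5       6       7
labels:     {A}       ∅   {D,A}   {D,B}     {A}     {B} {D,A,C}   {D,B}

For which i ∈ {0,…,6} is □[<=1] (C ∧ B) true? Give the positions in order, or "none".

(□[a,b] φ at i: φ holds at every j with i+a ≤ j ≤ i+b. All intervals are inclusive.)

none

Evaluate at each i in [0,6]:
  i=0: ✗ (fails at j=0)
  i=1: ✗ (fails at j=1)
  i=2: ✗ (fails at j=2)
  i=3: ✗ (fails at j=3)
  i=4: ✗ (fails at j=4)
  i=5: ✗ (fails at j=5)
  i=6: ✗ (fails at j=6)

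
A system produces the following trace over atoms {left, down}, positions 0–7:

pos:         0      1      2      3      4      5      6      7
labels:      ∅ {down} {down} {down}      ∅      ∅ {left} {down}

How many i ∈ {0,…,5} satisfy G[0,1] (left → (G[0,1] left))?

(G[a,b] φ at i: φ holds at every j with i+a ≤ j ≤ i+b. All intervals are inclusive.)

5

Evaluate at each i in [0,5]:
  i=0: ✓ (all of [0,1])
  i=1: ✓ (all of [1,2])
  i=2: ✓ (all of [2,3])
  i=3: ✓ (all of [3,4])
  i=4: ✓ (all of [4,5])
  i=5: ✗ (fails at j=6)
Positions where it holds: {0, 1, 2, 3, 4} → 5.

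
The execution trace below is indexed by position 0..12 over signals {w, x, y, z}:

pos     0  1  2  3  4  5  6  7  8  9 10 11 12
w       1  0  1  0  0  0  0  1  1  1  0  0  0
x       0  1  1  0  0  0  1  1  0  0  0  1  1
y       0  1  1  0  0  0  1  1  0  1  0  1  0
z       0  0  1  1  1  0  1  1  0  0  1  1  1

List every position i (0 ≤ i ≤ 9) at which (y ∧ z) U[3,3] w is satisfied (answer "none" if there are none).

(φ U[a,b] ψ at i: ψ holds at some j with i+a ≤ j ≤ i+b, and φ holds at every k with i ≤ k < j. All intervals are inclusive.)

none

Evaluate at each i in [0,9]:
  i=0: ✗ (no rhs in [3,3])
  i=1: ✗ (no rhs in [4,4])
  i=2: ✗ (no rhs in [5,5])
  i=3: ✗ (no rhs in [6,6])
  i=4: ✗ (lhs fails at k=4 before rhs at j=7)
  i=5: ✗ (lhs fails at k=5 before rhs at j=8)
  i=6: ✗ (lhs fails at k=8 before rhs at j=9)
  i=7: ✗ (no rhs in [10,10])
  i=8: ✗ (no rhs in [11,11])
  i=9: ✗ (no rhs in [12,12])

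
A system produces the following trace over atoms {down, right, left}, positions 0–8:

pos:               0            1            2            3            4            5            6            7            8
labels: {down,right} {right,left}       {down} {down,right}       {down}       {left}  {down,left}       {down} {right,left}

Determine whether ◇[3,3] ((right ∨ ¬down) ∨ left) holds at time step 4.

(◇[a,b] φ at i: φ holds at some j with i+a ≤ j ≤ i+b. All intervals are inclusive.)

Check ((right ∨ ¬down) ∨ left) at each j in [7,7]:
  j=7: false
No position in the window satisfies it → formula fails.

No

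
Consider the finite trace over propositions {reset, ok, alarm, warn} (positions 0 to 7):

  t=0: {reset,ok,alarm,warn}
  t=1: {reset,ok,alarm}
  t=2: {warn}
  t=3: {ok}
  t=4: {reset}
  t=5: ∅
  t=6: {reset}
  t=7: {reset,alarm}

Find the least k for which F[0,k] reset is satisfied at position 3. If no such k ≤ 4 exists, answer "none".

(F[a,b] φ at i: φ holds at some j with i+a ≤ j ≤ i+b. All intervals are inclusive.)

Scan j = 3,4,… for reset:
  j=3: fails
  j=4: holds
First hit at j=4, so smallest k = 4-3 = 1.

1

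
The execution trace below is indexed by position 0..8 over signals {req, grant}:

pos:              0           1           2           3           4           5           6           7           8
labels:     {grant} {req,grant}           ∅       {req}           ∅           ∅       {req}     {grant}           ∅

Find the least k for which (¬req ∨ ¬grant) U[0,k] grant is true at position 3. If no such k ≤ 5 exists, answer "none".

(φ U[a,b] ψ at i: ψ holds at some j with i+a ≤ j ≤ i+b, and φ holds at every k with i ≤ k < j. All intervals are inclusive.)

4

Need earliest j ≥ 3 with grant, and (¬req ∨ ¬grant) at every k in [3,j-1].
  j=3: rhs fails.
  j=4: rhs fails.
  j=5: rhs fails.
  j=6: rhs fails.
  j=7: rhs holds; lhs holds on [3,6]. k = 4.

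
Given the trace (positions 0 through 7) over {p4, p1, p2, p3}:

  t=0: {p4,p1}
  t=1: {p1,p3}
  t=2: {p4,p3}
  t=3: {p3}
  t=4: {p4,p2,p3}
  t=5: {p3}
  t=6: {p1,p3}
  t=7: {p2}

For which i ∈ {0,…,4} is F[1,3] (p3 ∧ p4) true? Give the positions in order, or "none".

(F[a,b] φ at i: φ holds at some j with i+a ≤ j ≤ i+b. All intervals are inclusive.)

0, 1, 2, 3

Evaluate at each i in [0,4]:
  i=0: ✓ (witness j=2)
  i=1: ✓ (witness j=2)
  i=2: ✓ (witness j=4)
  i=3: ✓ (witness j=4)
  i=4: ✗ (none in [5,7])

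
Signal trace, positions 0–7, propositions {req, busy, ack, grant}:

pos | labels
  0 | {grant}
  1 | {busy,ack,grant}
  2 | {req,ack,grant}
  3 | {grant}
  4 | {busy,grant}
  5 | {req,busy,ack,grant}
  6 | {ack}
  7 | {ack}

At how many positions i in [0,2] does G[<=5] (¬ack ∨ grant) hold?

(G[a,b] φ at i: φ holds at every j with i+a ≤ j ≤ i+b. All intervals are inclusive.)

1

Evaluate at each i in [0,2]:
  i=0: ✓ (all of [0,5])
  i=1: ✗ (fails at j=6)
  i=2: ✗ (fails at j=6)
Positions where it holds: {0} → 1.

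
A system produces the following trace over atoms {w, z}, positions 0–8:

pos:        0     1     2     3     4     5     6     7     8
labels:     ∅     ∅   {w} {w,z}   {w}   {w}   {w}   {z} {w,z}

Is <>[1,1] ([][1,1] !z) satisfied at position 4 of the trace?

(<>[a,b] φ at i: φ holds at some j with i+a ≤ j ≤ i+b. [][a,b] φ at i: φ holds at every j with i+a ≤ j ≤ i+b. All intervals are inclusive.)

Yes

Check [][1,1] !z at each j in [5,5]:
  j=5: holds on [6,6]
Found at j=5 → formula holds.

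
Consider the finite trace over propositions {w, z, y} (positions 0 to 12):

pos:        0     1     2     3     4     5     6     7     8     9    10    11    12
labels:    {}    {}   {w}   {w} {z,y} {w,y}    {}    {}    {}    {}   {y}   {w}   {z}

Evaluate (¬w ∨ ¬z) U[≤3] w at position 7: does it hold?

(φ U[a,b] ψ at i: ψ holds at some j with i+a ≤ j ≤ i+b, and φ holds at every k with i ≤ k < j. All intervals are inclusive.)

Need some j in [7,10] with w, and (¬w ∨ ¬z) at every k in [7,j-1].
  j=7: w false.
  j=8: w false.
  j=9: w false.
  j=10: w false.
No j in the window works → until fails.

Does not hold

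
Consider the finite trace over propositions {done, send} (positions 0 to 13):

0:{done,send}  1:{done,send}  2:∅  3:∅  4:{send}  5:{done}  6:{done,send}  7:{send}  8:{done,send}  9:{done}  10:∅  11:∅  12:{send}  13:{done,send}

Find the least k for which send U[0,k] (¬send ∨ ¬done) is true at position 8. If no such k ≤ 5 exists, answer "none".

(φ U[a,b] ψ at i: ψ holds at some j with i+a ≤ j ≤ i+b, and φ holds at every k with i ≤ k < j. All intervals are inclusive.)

Need earliest j ≥ 8 with (¬send ∨ ¬done), and send at every k in [8,j-1].
  j=8: rhs fails.
  j=9: rhs holds; lhs holds on [8,8]. k = 1.

1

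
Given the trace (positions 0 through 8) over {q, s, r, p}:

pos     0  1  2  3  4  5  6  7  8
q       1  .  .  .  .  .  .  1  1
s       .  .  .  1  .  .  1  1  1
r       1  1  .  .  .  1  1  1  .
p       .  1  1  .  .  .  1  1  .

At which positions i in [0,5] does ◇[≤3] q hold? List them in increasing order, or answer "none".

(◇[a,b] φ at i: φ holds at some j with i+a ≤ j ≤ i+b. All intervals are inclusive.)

Evaluate at each i in [0,5]:
  i=0: ✓ (witness j=0)
  i=1: ✗ (none in [1,4])
  i=2: ✗ (none in [2,5])
  i=3: ✗ (none in [3,6])
  i=4: ✓ (witness j=7)
  i=5: ✓ (witness j=7)

0, 4, 5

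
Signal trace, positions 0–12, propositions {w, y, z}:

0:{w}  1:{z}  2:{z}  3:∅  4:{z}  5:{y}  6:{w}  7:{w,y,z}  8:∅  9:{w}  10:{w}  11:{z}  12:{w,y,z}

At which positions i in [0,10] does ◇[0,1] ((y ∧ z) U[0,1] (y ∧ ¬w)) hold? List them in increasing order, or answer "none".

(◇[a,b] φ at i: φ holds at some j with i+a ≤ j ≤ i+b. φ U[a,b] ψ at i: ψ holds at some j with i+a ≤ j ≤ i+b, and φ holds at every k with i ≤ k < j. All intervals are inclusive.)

Evaluate at each i in [0,10]:
  i=0: ✗ (none in [0,1])
  i=1: ✗ (none in [1,2])
  i=2: ✗ (none in [2,3])
  i=3: ✗ (none in [3,4])
  i=4: ✓ (witness j=5)
  i=5: ✓ (witness j=5)
  i=6: ✗ (none in [6,7])
  i=7: ✗ (none in [7,8])
  i=8: ✗ (none in [8,9])
  i=9: ✗ (none in [9,10])
  i=10: ✗ (none in [10,11])

4, 5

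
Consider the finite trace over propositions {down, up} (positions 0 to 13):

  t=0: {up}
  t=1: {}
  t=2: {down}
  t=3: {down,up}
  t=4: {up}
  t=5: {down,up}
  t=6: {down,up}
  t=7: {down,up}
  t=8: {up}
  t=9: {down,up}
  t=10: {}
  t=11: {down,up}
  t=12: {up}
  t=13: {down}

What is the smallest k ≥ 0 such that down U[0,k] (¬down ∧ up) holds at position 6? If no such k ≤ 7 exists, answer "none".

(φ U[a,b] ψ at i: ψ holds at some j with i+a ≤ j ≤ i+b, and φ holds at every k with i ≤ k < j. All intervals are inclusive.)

2

Need earliest j ≥ 6 with (¬down ∧ up), and down at every k in [6,j-1].
  j=6: rhs fails.
  j=7: rhs fails.
  j=8: rhs holds; lhs holds on [6,7]. k = 2.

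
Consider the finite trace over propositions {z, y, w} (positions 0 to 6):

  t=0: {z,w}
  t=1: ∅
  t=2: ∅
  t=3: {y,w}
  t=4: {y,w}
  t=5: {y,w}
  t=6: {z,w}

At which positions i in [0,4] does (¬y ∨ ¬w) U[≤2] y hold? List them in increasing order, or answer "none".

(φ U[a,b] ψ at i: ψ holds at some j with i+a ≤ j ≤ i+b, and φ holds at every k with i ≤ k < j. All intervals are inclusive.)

Evaluate at each i in [0,4]:
  i=0: ✗ (no rhs in [0,2])
  i=1: ✓ (rhs at j=3; lhs holds on [1,2])
  i=2: ✓ (rhs at j=3; lhs holds on [2,2])
  i=3: ✓ (rhs at j=3)
  i=4: ✓ (rhs at j=4)

1, 2, 3, 4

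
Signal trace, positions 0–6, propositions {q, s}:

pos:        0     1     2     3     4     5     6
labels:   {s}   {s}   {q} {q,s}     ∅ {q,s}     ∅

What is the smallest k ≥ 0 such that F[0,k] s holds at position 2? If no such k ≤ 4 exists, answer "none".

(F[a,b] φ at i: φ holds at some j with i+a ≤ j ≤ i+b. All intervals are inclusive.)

1

Scan j = 2,3,… for s:
  j=2: fails
  j=3: holds
First hit at j=3, so smallest k = 3-2 = 1.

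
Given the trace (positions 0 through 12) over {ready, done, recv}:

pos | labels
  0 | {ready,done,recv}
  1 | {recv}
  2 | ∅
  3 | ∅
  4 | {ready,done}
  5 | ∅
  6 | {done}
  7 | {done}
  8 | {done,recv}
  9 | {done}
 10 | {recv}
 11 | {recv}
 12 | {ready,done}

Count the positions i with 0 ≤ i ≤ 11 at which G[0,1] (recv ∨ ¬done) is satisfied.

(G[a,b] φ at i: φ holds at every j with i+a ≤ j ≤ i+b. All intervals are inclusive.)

4

Evaluate at each i in [0,11]:
  i=0: ✓ (all of [0,1])
  i=1: ✓ (all of [1,2])
  i=2: ✓ (all of [2,3])
  i=3: ✗ (fails at j=4)
  i=4: ✗ (fails at j=4)
  i=5: ✗ (fails at j=6)
  i=6: ✗ (fails at j=6)
  i=7: ✗ (fails at j=7)
  i=8: ✗ (fails at j=9)
  i=9: ✗ (fails at j=9)
  i=10: ✓ (all of [10,11])
  i=11: ✗ (fails at j=12)
Positions where it holds: {0, 1, 2, 10} → 4.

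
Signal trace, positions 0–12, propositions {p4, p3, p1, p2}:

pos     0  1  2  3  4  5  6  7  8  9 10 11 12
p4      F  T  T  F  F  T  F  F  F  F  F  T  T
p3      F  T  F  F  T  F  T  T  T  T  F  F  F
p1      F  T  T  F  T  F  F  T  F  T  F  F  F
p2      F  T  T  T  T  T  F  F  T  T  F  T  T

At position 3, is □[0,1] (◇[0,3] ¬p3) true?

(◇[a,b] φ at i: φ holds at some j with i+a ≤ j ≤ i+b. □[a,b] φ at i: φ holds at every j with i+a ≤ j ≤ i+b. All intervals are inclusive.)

Check ◇[0,3] ¬p3 at every j in [3,4]:
  j=3: holds (witness at 3)
  j=4: holds (witness at 5)
All positions satisfy it → formula holds.

True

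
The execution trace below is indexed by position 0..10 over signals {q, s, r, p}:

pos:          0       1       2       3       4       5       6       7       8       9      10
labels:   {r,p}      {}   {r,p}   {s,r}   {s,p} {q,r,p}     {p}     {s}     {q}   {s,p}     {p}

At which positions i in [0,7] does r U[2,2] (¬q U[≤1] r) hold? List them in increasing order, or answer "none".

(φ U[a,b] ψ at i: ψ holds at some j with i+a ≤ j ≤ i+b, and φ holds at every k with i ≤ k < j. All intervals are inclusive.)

Evaluate at each i in [0,7]:
  i=0: ✗ (lhs fails at k=1 before rhs at j=2)
  i=1: ✗ (lhs fails at k=1 before rhs at j=3)
  i=2: ✓ (rhs at j=4; lhs holds on [2,3])
  i=3: ✗ (lhs fails at k=4 before rhs at j=5)
  i=4: ✗ (no rhs in [6,6])
  i=5: ✗ (no rhs in [7,7])
  i=6: ✗ (no rhs in [8,8])
  i=7: ✗ (no rhs in [9,9])

2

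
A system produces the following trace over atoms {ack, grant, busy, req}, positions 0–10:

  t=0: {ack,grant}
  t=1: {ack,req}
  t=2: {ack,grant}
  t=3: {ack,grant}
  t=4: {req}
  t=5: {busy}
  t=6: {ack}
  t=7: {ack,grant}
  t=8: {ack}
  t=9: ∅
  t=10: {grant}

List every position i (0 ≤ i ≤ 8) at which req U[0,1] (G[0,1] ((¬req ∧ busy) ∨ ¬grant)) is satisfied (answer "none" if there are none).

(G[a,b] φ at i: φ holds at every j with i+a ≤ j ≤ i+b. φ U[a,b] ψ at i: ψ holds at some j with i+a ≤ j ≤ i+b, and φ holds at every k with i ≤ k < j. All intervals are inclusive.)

4, 5, 8

Evaluate at each i in [0,8]:
  i=0: ✗ (no rhs in [0,1])
  i=1: ✗ (no rhs in [1,2])
  i=2: ✗ (no rhs in [2,3])
  i=3: ✗ (lhs fails at k=3 before rhs at j=4)
  i=4: ✓ (rhs at j=4)
  i=5: ✓ (rhs at j=5)
  i=6: ✗ (no rhs in [6,7])
  i=7: ✗ (lhs fails at k=7 before rhs at j=8)
  i=8: ✓ (rhs at j=8)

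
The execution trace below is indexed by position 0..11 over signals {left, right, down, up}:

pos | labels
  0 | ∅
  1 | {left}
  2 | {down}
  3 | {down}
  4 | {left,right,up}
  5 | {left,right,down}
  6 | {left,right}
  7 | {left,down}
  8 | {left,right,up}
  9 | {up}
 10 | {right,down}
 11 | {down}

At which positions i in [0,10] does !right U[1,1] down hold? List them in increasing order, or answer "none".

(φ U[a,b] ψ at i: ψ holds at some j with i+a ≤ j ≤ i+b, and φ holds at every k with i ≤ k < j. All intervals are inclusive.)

1, 2, 9

Evaluate at each i in [0,10]:
  i=0: ✗ (no rhs in [1,1])
  i=1: ✓ (rhs at j=2; lhs holds on [1,1])
  i=2: ✓ (rhs at j=3; lhs holds on [2,2])
  i=3: ✗ (no rhs in [4,4])
  i=4: ✗ (lhs fails at k=4 before rhs at j=5)
  i=5: ✗ (no rhs in [6,6])
  i=6: ✗ (lhs fails at k=6 before rhs at j=7)
  i=7: ✗ (no rhs in [8,8])
  i=8: ✗ (no rhs in [9,9])
  i=9: ✓ (rhs at j=10; lhs holds on [9,9])
  i=10: ✗ (lhs fails at k=10 before rhs at j=11)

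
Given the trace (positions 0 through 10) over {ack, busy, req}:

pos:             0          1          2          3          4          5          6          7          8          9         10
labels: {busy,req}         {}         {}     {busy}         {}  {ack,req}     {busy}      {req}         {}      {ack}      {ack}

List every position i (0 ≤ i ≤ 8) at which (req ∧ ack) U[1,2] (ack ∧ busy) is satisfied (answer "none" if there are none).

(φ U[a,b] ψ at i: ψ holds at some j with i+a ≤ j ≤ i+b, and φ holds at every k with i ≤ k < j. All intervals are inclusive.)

none

Evaluate at each i in [0,8]:
  i=0: ✗ (no rhs in [1,2])
  i=1: ✗ (no rhs in [2,3])
  i=2: ✗ (no rhs in [3,4])
  i=3: ✗ (no rhs in [4,5])
  i=4: ✗ (no rhs in [5,6])
  i=5: ✗ (no rhs in [6,7])
  i=6: ✗ (no rhs in [7,8])
  i=7: ✗ (no rhs in [8,9])
  i=8: ✗ (no rhs in [9,10])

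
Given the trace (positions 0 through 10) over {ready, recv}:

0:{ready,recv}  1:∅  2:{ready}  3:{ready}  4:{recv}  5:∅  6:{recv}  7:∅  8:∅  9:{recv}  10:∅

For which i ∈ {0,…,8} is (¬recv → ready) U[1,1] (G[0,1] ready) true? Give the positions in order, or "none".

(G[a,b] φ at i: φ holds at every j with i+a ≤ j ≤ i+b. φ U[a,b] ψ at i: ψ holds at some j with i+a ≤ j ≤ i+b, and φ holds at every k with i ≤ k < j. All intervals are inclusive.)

Evaluate at each i in [0,8]:
  i=0: ✗ (no rhs in [1,1])
  i=1: ✗ (lhs fails at k=1 before rhs at j=2)
  i=2: ✗ (no rhs in [3,3])
  i=3: ✗ (no rhs in [4,4])
  i=4: ✗ (no rhs in [5,5])
  i=5: ✗ (no rhs in [6,6])
  i=6: ✗ (no rhs in [7,7])
  i=7: ✗ (no rhs in [8,8])
  i=8: ✗ (no rhs in [9,9])

none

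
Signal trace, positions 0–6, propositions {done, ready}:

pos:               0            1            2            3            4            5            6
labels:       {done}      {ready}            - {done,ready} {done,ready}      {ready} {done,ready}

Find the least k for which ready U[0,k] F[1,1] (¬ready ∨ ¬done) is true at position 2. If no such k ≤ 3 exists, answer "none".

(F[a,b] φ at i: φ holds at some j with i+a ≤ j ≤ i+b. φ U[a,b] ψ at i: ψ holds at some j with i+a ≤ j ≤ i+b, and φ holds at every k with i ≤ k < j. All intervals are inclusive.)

none

Need earliest j ≥ 2 with F[1,1] (¬ready ∨ ¬done), and ready at every k in [2,j-1].
  j=2: rhs fails.
  j=3: rhs fails.
  j=4: rhs holds but lhs fails at k=2.
  j=5: rhs fails.
No witness within the range → none.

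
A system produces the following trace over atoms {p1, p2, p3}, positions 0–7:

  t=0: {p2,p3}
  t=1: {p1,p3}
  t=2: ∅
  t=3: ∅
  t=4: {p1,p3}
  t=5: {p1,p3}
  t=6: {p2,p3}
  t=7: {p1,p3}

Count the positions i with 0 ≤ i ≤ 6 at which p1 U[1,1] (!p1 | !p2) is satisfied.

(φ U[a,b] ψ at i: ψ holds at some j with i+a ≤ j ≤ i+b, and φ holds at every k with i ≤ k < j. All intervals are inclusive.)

3

Evaluate at each i in [0,6]:
  i=0: ✗ (lhs fails at k=0 before rhs at j=1)
  i=1: ✓ (rhs at j=2; lhs holds on [1,1])
  i=2: ✗ (lhs fails at k=2 before rhs at j=3)
  i=3: ✗ (lhs fails at k=3 before rhs at j=4)
  i=4: ✓ (rhs at j=5; lhs holds on [4,4])
  i=5: ✓ (rhs at j=6; lhs holds on [5,5])
  i=6: ✗ (lhs fails at k=6 before rhs at j=7)
Positions where it holds: {1, 4, 5} → 3.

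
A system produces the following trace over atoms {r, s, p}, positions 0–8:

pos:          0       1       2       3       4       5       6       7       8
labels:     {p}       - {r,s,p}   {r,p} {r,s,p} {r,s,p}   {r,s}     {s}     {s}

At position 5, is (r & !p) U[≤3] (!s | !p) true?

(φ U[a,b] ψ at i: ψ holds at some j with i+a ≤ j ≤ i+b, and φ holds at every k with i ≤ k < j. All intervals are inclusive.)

Need some j in [5,8] with (!s | !p), and (r & !p) at every k in [5,j-1].
  j=5: (!s | !p) false.
  j=6: (!s | !p) holds, but (r & !p) fails at k=5 → not this j.
  j=7: (!s | !p) holds, but (r & !p) fails at k=5 → not this j.
  j=8: (!s | !p) holds, but (r & !p) fails at k=5 → not this j.
No j in the window works → until fails.

Does not hold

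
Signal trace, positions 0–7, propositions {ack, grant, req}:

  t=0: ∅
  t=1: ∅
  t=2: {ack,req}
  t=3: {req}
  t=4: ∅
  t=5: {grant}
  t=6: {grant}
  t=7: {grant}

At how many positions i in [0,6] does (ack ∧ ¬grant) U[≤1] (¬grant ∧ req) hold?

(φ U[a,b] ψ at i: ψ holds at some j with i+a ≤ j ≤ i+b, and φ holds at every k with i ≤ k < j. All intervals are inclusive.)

Evaluate at each i in [0,6]:
  i=0: ✗ (no rhs in [0,1])
  i=1: ✗ (lhs fails at k=1 before rhs at j=2)
  i=2: ✓ (rhs at j=2)
  i=3: ✓ (rhs at j=3)
  i=4: ✗ (no rhs in [4,5])
  i=5: ✗ (no rhs in [5,6])
  i=6: ✗ (no rhs in [6,7])
Positions where it holds: {2, 3} → 2.

2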